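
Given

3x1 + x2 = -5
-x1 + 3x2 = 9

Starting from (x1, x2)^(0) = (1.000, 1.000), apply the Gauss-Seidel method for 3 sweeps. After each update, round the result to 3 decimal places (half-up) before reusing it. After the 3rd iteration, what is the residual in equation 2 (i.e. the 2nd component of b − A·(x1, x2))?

Iteration 1:
  x1 = (-5 - (1)·1.000) / (3) = -2.000
  x2 = (9 - (-1)·-2.000) / (3) = 2.333
Iteration 2:
  x1 = (-5 - (1)·2.333) / (3) = -2.444
  x2 = (9 - (-1)·-2.444) / (3) = 2.185
Iteration 3:
  x1 = (-5 - (1)·2.185) / (3) = -2.395
  x2 = (9 - (-1)·-2.395) / (3) = 2.202
Residual b − A·x = (-0.017, -0.001)

-0.001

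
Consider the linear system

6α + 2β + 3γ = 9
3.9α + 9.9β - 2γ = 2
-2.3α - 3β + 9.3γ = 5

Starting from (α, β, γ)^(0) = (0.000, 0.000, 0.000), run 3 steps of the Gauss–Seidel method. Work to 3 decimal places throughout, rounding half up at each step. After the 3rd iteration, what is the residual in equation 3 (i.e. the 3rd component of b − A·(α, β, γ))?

0.004

Iteration 1:
  α = (9 - (2)·0.000 - (3)·0.000) / (6) = 1.500
  β = (2 - (3.9)·1.500 - (-2)·0.000) / (9.9) = -0.389
  γ = (5 - (-2.3)·1.500 - (-3)·-0.389) / (9.3) = 0.783
Iteration 2:
  α = (9 - (2)·-0.389 - (3)·0.783) / (6) = 1.238
  β = (2 - (3.9)·1.238 - (-2)·0.783) / (9.9) = -0.127
  γ = (5 - (-2.3)·1.238 - (-3)·-0.127) / (9.3) = 0.803
Iteration 3:
  α = (9 - (2)·-0.127 - (3)·0.803) / (6) = 1.141
  β = (2 - (3.9)·1.141 - (-2)·0.803) / (9.9) = -0.085
  γ = (5 - (-2.3)·1.141 - (-3)·-0.085) / (9.3) = 0.792
Residual b − A·x = (-0.052, -0.024, 0.004)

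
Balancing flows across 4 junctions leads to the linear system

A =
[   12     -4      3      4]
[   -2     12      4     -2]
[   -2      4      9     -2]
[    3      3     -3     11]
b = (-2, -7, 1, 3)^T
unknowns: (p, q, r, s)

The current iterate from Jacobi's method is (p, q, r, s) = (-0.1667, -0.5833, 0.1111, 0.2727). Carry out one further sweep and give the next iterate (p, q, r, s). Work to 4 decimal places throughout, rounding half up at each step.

(-0.4798, -0.6027, 0.3939, 0.5076)

One sweep:
  p = (-2 - (-4)·-0.5833 - (3)·0.1111 - (4)·0.2727) / (12) = -0.4798
  q = (-7 - (-2)·-0.1667 - (4)·0.1111 - (-2)·0.2727) / (12) = -0.6027
  r = (1 - (-2)·-0.1667 - (4)·-0.5833 - (-2)·0.2727) / (9) = 0.3939
  s = (3 - (3)·-0.1667 - (3)·-0.5833 - (-3)·0.1111) / (11) = 0.5076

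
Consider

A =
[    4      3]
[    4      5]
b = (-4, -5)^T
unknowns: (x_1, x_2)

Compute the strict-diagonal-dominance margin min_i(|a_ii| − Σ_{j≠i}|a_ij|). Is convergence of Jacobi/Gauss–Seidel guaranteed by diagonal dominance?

row 1: |4| − (3) = 1
row 2: |5| − (4) = 1
minimum over rows = 1 → strictly diagonally dominant (convergence guaranteed)

1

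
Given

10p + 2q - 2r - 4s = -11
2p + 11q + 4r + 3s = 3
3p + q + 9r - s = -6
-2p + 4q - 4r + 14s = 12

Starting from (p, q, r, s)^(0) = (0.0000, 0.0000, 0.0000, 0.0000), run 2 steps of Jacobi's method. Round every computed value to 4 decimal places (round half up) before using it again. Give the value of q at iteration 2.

0.4814

Iteration 1:
  p = (-11 - (2)·0.0000 - (-2)·0.0000 - (-4)·0.0000) / (10) = -1.1000
  q = (3 - (2)·0.0000 - (4)·0.0000 - (3)·0.0000) / (11) = 0.2727
  r = (-6 - (3)·0.0000 - (1)·0.0000 - (-1)·0.0000) / (9) = -0.6667
  s = (12 - (-2)·0.0000 - (4)·0.0000 - (-4)·0.0000) / (14) = 0.8571
Iteration 2:
  p = (-11 - (2)·0.2727 - (-2)·-0.6667 - (-4)·0.8571) / (10) = -0.9450
  q = (3 - (2)·-1.1000 - (4)·-0.6667 - (3)·0.8571) / (11) = 0.4814
  r = (-6 - (3)·-1.1000 - (1)·0.2727 - (-1)·0.8571) / (9) = -0.2351
  s = (12 - (-2)·-1.1000 - (4)·0.2727 - (-4)·-0.6667) / (14) = 0.4316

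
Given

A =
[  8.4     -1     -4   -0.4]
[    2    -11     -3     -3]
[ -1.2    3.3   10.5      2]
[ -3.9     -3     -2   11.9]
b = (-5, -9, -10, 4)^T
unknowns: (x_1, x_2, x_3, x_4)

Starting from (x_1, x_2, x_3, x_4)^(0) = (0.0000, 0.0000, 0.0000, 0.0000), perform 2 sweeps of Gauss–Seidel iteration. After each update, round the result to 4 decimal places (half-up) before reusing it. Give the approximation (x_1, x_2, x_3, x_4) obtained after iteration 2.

Iteration 1:
  x_1 = (-5 - (-1)·0.0000 - (-4)·0.0000 - (-0.4)·0.0000) / (8.4) = -0.5952
  x_2 = (-9 - (2)·-0.5952 - (-3)·0.0000 - (-3)·0.0000) / (-11) = 0.7100
  x_3 = (-10 - (-1.2)·-0.5952 - (3.3)·0.7100 - (2)·0.0000) / (10.5) = -1.2435
  x_4 = (4 - (-3.9)·-0.5952 - (-3)·0.7100 - (-2)·-1.2435) / (11.9) = 0.1111
Iteration 2:
  x_1 = (-5 - (-1)·0.7100 - (-4)·-1.2435 - (-0.4)·0.1111) / (8.4) = -1.0976
  x_2 = (-9 - (2)·-1.0976 - (-3)·-1.2435 - (-3)·0.1111) / (-11) = 0.9275
  x_3 = (-10 - (-1.2)·-1.0976 - (3.3)·0.9275 - (2)·0.1111) / (10.5) = -1.3905
  x_4 = (4 - (-3.9)·-1.0976 - (-3)·0.9275 - (-2)·-1.3905) / (11.9) = -0.0235

(-1.0976, 0.9275, -1.3905, -0.0235)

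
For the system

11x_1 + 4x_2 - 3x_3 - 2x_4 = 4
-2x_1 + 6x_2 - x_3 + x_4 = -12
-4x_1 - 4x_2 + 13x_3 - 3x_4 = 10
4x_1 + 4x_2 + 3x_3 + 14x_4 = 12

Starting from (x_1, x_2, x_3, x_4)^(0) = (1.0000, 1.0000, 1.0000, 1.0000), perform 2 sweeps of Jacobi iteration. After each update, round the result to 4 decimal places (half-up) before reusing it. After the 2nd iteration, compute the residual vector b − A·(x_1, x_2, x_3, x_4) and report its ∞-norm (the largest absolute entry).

6.5352

Iteration 1:
  x_1 = (4 - (4)·1.0000 - (-3)·1.0000 - (-2)·1.0000) / (11) = 0.4545
  x_2 = (-12 - (-2)·1.0000 - (-1)·1.0000 - (1)·1.0000) / (6) = -1.6667
  x_3 = (10 - (-4)·1.0000 - (-4)·1.0000 - (-3)·1.0000) / (13) = 1.6154
  x_4 = (12 - (4)·1.0000 - (4)·1.0000 - (3)·1.0000) / (14) = 0.0714
Iteration 2:
  x_1 = (4 - (4)·-1.6667 - (-3)·1.6154 - (-2)·0.0714) / (11) = 1.4233
  x_2 = (-12 - (-2)·0.4545 - (-1)·1.6154 - (1)·0.0714) / (6) = -1.5912
  x_3 = (10 - (-4)·0.4545 - (-4)·-1.6667 - (-3)·0.0714) / (13) = 0.4127
  x_4 = (12 - (4)·0.4545 - (4)·-1.6667 - (3)·1.6154) / (14) = 0.8573
Residual b − A·x = (-2.3388, -0.0508, 6.5352, -0.5687); ∞-norm = 6.5352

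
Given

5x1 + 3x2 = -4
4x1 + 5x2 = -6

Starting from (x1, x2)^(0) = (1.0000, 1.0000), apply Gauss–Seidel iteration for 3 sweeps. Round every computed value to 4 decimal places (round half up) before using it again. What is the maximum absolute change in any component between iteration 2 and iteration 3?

0.3110

Iteration 1:
  x1 = (-4 - (3)·1.0000) / (5) = -1.4000
  x2 = (-6 - (4)·-1.4000) / (5) = -0.0800
Iteration 2:
  x1 = (-4 - (3)·-0.0800) / (5) = -0.7520
  x2 = (-6 - (4)·-0.7520) / (5) = -0.5984
Iteration 3:
  x1 = (-4 - (3)·-0.5984) / (5) = -0.4410
  x2 = (-6 - (4)·-0.4410) / (5) = -0.8472
Change: (0.3110, -0.2488) → max |·| = 0.3110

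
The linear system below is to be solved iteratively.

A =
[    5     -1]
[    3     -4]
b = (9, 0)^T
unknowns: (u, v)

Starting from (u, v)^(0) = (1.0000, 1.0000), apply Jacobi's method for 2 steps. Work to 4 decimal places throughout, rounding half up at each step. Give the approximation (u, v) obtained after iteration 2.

Iteration 1:
  u = (9 - (-1)·1.0000) / (5) = 2.0000
  v = (0 - (3)·1.0000) / (-4) = 0.7500
Iteration 2:
  u = (9 - (-1)·0.7500) / (5) = 1.9500
  v = (0 - (3)·2.0000) / (-4) = 1.5000

(1.9500, 1.5000)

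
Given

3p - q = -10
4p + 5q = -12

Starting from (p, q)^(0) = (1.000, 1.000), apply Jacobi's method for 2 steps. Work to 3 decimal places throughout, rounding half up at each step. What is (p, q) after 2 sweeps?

Iteration 1:
  p = (-10 - (-1)·1.000) / (3) = -3.000
  q = (-12 - (4)·1.000) / (5) = -3.200
Iteration 2:
  p = (-10 - (-1)·-3.200) / (3) = -4.400
  q = (-12 - (4)·-3.000) / (5) = 0.000

(-4.400, 0.000)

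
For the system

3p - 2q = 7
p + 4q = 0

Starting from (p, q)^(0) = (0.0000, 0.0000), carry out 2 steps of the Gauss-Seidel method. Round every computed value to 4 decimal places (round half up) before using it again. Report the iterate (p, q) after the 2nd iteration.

(1.9445, -0.4861)

Iteration 1:
  p = (7 - (-2)·0.0000) / (3) = 2.3333
  q = (0 - (1)·2.3333) / (4) = -0.5833
Iteration 2:
  p = (7 - (-2)·-0.5833) / (3) = 1.9445
  q = (0 - (1)·1.9445) / (4) = -0.4861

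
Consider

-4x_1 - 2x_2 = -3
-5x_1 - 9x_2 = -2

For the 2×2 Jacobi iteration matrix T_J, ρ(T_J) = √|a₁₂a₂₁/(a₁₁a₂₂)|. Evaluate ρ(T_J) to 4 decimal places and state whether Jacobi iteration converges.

0.5270

a₁₂a₂₁/(a₁₁a₂₂) = (-2)·(-5) / ((-4)·(-9)) = 0.277778
ρ = √|0.277778| = √0.277778 = 0.5270
ρ < 1, so Jacobi converges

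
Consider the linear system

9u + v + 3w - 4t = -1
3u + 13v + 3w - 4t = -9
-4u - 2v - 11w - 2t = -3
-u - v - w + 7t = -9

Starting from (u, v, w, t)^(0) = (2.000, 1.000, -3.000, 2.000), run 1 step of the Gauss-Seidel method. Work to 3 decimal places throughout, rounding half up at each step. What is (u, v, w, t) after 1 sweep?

(1.667, 0.231, -0.739, -1.120)

Iteration 1:
  u = (-1 - (1)·1.000 - (3)·-3.000 - (-4)·2.000) / (9) = 1.667
  v = (-9 - (3)·1.667 - (3)·-3.000 - (-4)·2.000) / (13) = 0.231
  w = (-3 - (-4)·1.667 - (-2)·0.231 - (-2)·2.000) / (-11) = -0.739
  t = (-9 - (-1)·1.667 - (-1)·0.231 - (-1)·-0.739) / (7) = -1.120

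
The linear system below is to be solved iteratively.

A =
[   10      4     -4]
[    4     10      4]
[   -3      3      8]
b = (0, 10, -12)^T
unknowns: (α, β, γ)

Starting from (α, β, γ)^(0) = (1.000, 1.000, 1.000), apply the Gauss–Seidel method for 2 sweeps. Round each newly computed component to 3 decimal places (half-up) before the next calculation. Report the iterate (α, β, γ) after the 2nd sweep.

Iteration 1:
  α = (0 - (4)·1.000 - (-4)·1.000) / (10) = 0.000
  β = (10 - (4)·0.000 - (4)·1.000) / (10) = 0.600
  γ = (-12 - (-3)·0.000 - (3)·0.600) / (8) = -1.725
Iteration 2:
  α = (0 - (4)·0.600 - (-4)·-1.725) / (10) = -0.930
  β = (10 - (4)·-0.930 - (4)·-1.725) / (10) = 2.062
  γ = (-12 - (-3)·-0.930 - (3)·2.062) / (8) = -2.622

(-0.930, 2.062, -2.622)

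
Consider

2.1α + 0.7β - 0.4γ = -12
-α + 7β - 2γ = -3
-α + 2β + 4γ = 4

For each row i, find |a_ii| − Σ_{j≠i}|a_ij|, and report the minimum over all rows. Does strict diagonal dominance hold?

1

row 1: |2.1| − (0.7+0.4) = 1
row 2: |7| − (1+2) = 4
row 3: |4| − (1+2) = 1
minimum over rows = 1 → strictly diagonally dominant (convergence guaranteed)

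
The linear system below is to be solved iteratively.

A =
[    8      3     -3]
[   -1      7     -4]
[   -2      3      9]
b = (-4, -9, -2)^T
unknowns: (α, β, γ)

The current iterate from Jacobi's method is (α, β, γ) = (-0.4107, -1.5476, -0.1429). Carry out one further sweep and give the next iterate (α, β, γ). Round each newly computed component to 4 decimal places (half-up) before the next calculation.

One sweep:
  α = (-4 - (3)·-1.5476 - (-3)·-0.1429) / (8) = 0.0268
  β = (-9 - (-1)·-0.4107 - (-4)·-0.1429) / (7) = -1.4260
  γ = (-2 - (-2)·-0.4107 - (3)·-1.5476) / (9) = 0.2024

(0.0268, -1.4260, 0.2024)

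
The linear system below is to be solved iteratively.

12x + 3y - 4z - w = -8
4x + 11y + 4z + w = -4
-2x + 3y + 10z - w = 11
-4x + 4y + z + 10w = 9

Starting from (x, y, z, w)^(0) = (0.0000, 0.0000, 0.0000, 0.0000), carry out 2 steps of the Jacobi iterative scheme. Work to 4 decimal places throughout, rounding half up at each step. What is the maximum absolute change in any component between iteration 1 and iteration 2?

0.5326

Iteration 1:
  x = (-8 - (3)·0.0000 - (-4)·0.0000 - (-1)·0.0000) / (12) = -0.6667
  y = (-4 - (4)·0.0000 - (4)·0.0000 - (1)·0.0000) / (11) = -0.3636
  z = (11 - (-2)·0.0000 - (3)·0.0000 - (-1)·0.0000) / (10) = 1.1000
  w = (9 - (-4)·0.0000 - (4)·0.0000 - (1)·0.0000) / (10) = 0.9000
Iteration 2:
  x = (-8 - (3)·-0.3636 - (-4)·1.1000 - (-1)·0.9000) / (12) = -0.1341
  y = (-4 - (4)·-0.6667 - (4)·1.1000 - (1)·0.9000) / (11) = -0.6030
  z = (11 - (-2)·-0.6667 - (3)·-0.3636 - (-1)·0.9000) / (10) = 1.1657
  w = (9 - (-4)·-0.6667 - (4)·-0.3636 - (1)·1.1000) / (10) = 0.6688
Change: (0.5326, -0.2394, 0.0657, -0.2312) → max |·| = 0.5326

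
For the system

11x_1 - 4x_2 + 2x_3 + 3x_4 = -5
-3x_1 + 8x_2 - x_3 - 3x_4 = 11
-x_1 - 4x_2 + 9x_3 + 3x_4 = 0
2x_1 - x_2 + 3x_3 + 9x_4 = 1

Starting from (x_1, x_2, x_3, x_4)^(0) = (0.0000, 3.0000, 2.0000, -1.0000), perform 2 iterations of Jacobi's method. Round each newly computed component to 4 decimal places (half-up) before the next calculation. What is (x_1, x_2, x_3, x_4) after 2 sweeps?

Iteration 1:
  x_1 = (-5 - (-4)·3.0000 - (2)·2.0000 - (3)·-1.0000) / (11) = 0.5455
  x_2 = (11 - (-3)·0.0000 - (-1)·2.0000 - (-3)·-1.0000) / (8) = 1.2500
  x_3 = (0 - (-1)·0.0000 - (-4)·3.0000 - (3)·-1.0000) / (9) = 1.6667
  x_4 = (1 - (2)·0.0000 - (-1)·3.0000 - (3)·2.0000) / (9) = -0.2222
Iteration 2:
  x_1 = (-5 - (-4)·1.2500 - (2)·1.6667 - (3)·-0.2222) / (11) = -0.2424
  x_2 = (11 - (-3)·0.5455 - (-1)·1.6667 - (-3)·-0.2222) / (8) = 1.7046
  x_3 = (0 - (-1)·0.5455 - (-4)·1.2500 - (3)·-0.2222) / (9) = 0.6902
  x_4 = (1 - (2)·0.5455 - (-1)·1.2500 - (3)·1.6667) / (9) = -0.4268

(-0.2424, 1.7046, 0.6902, -0.4268)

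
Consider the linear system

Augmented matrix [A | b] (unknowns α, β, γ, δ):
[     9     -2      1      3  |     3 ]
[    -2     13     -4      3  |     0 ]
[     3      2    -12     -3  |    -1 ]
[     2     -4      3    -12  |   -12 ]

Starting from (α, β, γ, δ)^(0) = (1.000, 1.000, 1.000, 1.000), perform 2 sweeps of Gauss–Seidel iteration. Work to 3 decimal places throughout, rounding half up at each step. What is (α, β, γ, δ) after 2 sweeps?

(0.049, -0.251, -0.185, 1.046)

Iteration 1:
  α = (3 - (-2)·1.000 - (1)·1.000 - (3)·1.000) / (9) = 0.111
  β = (0 - (-2)·0.111 - (-4)·1.000 - (3)·1.000) / (13) = 0.094
  γ = (-1 - (3)·0.111 - (2)·0.094 - (-3)·1.000) / (-12) = -0.123
  δ = (-12 - (2)·0.111 - (-4)·0.094 - (3)·-0.123) / (-12) = 0.956
Iteration 2:
  α = (3 - (-2)·0.094 - (1)·-0.123 - (3)·0.956) / (9) = 0.049
  β = (0 - (-2)·0.049 - (-4)·-0.123 - (3)·0.956) / (13) = -0.251
  γ = (-1 - (3)·0.049 - (2)·-0.251 - (-3)·0.956) / (-12) = -0.185
  δ = (-12 - (2)·0.049 - (-4)·-0.251 - (3)·-0.185) / (-12) = 1.046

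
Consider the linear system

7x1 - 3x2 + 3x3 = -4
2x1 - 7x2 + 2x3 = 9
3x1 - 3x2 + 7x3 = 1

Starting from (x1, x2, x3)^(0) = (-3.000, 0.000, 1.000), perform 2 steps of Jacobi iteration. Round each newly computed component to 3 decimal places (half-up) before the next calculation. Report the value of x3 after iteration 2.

-0.224

Iteration 1:
  x1 = (-4 - (-3)·0.000 - (3)·1.000) / (7) = -1.000
  x2 = (9 - (2)·-3.000 - (2)·1.000) / (-7) = -1.857
  x3 = (1 - (3)·-3.000 - (-3)·0.000) / (7) = 1.429
Iteration 2:
  x1 = (-4 - (-3)·-1.857 - (3)·1.429) / (7) = -1.980
  x2 = (9 - (2)·-1.000 - (2)·1.429) / (-7) = -1.163
  x3 = (1 - (3)·-1.000 - (-3)·-1.857) / (7) = -0.224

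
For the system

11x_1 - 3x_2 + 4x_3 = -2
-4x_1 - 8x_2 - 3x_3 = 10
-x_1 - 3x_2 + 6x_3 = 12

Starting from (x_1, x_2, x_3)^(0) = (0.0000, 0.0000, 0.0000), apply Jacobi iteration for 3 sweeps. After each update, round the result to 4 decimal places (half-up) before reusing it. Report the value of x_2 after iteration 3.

Iteration 1:
  x_1 = (-2 - (-3)·0.0000 - (4)·0.0000) / (11) = -0.1818
  x_2 = (10 - (-4)·0.0000 - (-3)·0.0000) / (-8) = -1.2500
  x_3 = (12 - (-1)·0.0000 - (-3)·0.0000) / (6) = 2.0000
Iteration 2:
  x_1 = (-2 - (-3)·-1.2500 - (4)·2.0000) / (11) = -1.2500
  x_2 = (10 - (-4)·-0.1818 - (-3)·2.0000) / (-8) = -1.9091
  x_3 = (12 - (-1)·-0.1818 - (-3)·-1.2500) / (6) = 1.3447
Iteration 3:
  x_1 = (-2 - (-3)·-1.9091 - (4)·1.3447) / (11) = -1.1915
  x_2 = (10 - (-4)·-1.2500 - (-3)·1.3447) / (-8) = -1.1293
  x_3 = (12 - (-1)·-1.2500 - (-3)·-1.9091) / (6) = 0.8371

-1.1293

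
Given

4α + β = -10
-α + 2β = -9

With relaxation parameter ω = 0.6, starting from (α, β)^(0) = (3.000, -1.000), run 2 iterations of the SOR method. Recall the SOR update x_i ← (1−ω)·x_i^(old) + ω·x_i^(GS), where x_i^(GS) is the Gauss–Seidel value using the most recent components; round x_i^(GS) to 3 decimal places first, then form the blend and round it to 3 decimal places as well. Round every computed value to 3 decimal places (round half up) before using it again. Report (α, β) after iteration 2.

Iteration 1:
  α: GS value = (-10 - (1)·-1.000) / (4) = -2.250;  α ← (1−ω)·3.000 + ω·-2.250 = -0.150
  β: GS value = (-9 - (-1)·-0.150) / (2) = -4.575;  β ← (1−ω)·-1.000 + ω·-4.575 = -3.145
Iteration 2:
  α: GS value = (-10 - (1)·-3.145) / (4) = -1.714;  α ← (1−ω)·-0.150 + ω·-1.714 = -1.088
  β: GS value = (-9 - (-1)·-1.088) / (2) = -5.044;  β ← (1−ω)·-3.145 + ω·-5.044 = -4.284

(-1.088, -4.284)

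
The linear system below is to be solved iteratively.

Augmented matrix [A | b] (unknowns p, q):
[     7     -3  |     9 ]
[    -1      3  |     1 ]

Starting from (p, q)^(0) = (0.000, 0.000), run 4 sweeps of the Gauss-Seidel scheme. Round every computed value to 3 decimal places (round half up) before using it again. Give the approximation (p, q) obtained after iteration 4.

Iteration 1:
  p = (9 - (-3)·0.000) / (7) = 1.286
  q = (1 - (-1)·1.286) / (3) = 0.762
Iteration 2:
  p = (9 - (-3)·0.762) / (7) = 1.612
  q = (1 - (-1)·1.612) / (3) = 0.871
Iteration 3:
  p = (9 - (-3)·0.871) / (7) = 1.659
  q = (1 - (-1)·1.659) / (3) = 0.886
Iteration 4:
  p = (9 - (-3)·0.886) / (7) = 1.665
  q = (1 - (-1)·1.665) / (3) = 0.888

(1.665, 0.888)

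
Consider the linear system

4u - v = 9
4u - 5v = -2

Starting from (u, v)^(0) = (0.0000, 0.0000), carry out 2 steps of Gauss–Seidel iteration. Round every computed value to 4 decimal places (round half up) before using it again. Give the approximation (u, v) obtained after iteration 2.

(2.8000, 2.6400)

Iteration 1:
  u = (9 - (-1)·0.0000) / (4) = 2.2500
  v = (-2 - (4)·2.2500) / (-5) = 2.2000
Iteration 2:
  u = (9 - (-1)·2.2000) / (4) = 2.8000
  v = (-2 - (4)·2.8000) / (-5) = 2.6400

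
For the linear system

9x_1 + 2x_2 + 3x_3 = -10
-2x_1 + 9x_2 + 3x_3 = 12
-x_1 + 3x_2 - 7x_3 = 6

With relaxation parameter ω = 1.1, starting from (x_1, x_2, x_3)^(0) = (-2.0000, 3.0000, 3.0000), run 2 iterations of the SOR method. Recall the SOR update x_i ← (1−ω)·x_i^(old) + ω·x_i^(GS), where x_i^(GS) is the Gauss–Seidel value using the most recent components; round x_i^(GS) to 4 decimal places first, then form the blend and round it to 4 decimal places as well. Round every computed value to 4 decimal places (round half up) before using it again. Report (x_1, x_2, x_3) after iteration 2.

(-0.3820, 1.8368, 0.0922)

Iteration 1:
  x_1: GS value = (-10 - (2)·3.0000 - (3)·3.0000) / (9) = -2.7778;  x_1 ← (1−ω)·-2.0000 + ω·-2.7778 = -2.8556
  x_2: GS value = (12 - (-2)·-2.8556 - (3)·3.0000) / (9) = -0.3012;  x_2 ← (1−ω)·3.0000 + ω·-0.3012 = -0.6313
  x_3: GS value = (6 - (-1)·-2.8556 - (3)·-0.6313) / (-7) = -0.7198;  x_3 ← (1−ω)·3.0000 + ω·-0.7198 = -1.0918
Iteration 2:
  x_1: GS value = (-10 - (2)·-0.6313 - (3)·-1.0918) / (9) = -0.6069;  x_1 ← (1−ω)·-2.8556 + ω·-0.6069 = -0.3820
  x_2: GS value = (12 - (-2)·-0.3820 - (3)·-1.0918) / (9) = 1.6124;  x_2 ← (1−ω)·-0.6313 + ω·1.6124 = 1.8368
  x_3: GS value = (6 - (-1)·-0.3820 - (3)·1.8368) / (-7) = -0.0154;  x_3 ← (1−ω)·-1.0918 + ω·-0.0154 = 0.0922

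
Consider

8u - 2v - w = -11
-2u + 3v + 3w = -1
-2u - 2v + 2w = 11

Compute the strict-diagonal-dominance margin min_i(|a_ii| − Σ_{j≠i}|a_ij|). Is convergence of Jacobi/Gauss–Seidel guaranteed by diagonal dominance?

row 1: |8| − (2+1) = 5
row 2: |3| − (2+3) = -2
row 3: |2| − (2+2) = -2
minimum over rows = -2 → not strictly diagonally dominant

-2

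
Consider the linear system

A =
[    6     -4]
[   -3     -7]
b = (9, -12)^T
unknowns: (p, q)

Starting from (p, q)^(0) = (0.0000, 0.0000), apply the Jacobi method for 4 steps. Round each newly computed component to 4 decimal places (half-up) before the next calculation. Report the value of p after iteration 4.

1.8877

Iteration 1:
  p = (9 - (-4)·0.0000) / (6) = 1.5000
  q = (-12 - (-3)·0.0000) / (-7) = 1.7143
Iteration 2:
  p = (9 - (-4)·1.7143) / (6) = 2.6429
  q = (-12 - (-3)·1.5000) / (-7) = 1.0714
Iteration 3:
  p = (9 - (-4)·1.0714) / (6) = 2.2143
  q = (-12 - (-3)·2.6429) / (-7) = 0.5816
Iteration 4:
  p = (9 - (-4)·0.5816) / (6) = 1.8877
  q = (-12 - (-3)·2.2143) / (-7) = 0.7653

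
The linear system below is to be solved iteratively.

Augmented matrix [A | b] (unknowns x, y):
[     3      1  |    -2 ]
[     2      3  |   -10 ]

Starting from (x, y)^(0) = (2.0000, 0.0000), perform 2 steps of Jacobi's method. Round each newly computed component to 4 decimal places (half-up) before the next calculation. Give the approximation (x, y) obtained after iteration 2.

(0.8889, -2.8889)

Iteration 1:
  x = (-2 - (1)·0.0000) / (3) = -0.6667
  y = (-10 - (2)·2.0000) / (3) = -4.6667
Iteration 2:
  x = (-2 - (1)·-4.6667) / (3) = 0.8889
  y = (-10 - (2)·-0.6667) / (3) = -2.8889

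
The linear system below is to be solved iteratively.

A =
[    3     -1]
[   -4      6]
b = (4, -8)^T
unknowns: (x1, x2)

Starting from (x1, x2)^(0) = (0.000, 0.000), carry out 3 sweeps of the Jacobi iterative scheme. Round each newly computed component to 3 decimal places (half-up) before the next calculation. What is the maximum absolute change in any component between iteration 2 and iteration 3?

0.296

Iteration 1:
  x1 = (4 - (-1)·0.000) / (3) = 1.333
  x2 = (-8 - (-4)·0.000) / (6) = -1.333
Iteration 2:
  x1 = (4 - (-1)·-1.333) / (3) = 0.889
  x2 = (-8 - (-4)·1.333) / (6) = -0.445
Iteration 3:
  x1 = (4 - (-1)·-0.445) / (3) = 1.185
  x2 = (-8 - (-4)·0.889) / (6) = -0.741
Change: (0.296, -0.296) → max |·| = 0.296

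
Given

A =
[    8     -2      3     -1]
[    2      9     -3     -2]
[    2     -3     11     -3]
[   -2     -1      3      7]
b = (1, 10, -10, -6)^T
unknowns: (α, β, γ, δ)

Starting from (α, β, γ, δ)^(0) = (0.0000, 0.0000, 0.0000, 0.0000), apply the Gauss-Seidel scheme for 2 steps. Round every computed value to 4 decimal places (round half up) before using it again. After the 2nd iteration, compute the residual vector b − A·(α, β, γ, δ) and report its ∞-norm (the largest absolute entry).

0.6089

Iteration 1:
  α = (1 - (-2)·0.0000 - (3)·0.0000 - (-1)·0.0000) / (8) = 0.1250
  β = (10 - (2)·0.1250 - (-3)·0.0000 - (-2)·0.0000) / (9) = 1.0833
  γ = (-10 - (2)·0.1250 - (-3)·1.0833 - (-3)·0.0000) / (11) = -0.6364
  δ = (-6 - (-2)·0.1250 - (-1)·1.0833 - (3)·-0.6364) / (7) = -0.3939
Iteration 2:
  α = (1 - (-2)·1.0833 - (3)·-0.6364 - (-1)·-0.3939) / (8) = 0.5852
  β = (10 - (2)·0.5852 - (-3)·-0.6364 - (-2)·-0.3939) / (9) = 0.6814
  γ = (-10 - (2)·0.5852 - (-3)·0.6814 - (-3)·-0.3939) / (11) = -0.9371
  δ = (-6 - (-2)·0.5852 - (-1)·0.6814 - (3)·-0.9371) / (7) = -0.1910
Residual b − A·x = (0.3015, -0.4963, 0.6089, 0.0001); ∞-norm = 0.6089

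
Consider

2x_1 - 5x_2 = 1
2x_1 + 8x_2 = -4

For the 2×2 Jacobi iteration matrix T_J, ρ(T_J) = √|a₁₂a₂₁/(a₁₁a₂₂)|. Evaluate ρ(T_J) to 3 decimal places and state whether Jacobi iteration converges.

0.791

a₁₂a₂₁/(a₁₁a₂₂) = (-5)·(2) / ((2)·(8)) = -0.625000
ρ = √|-0.625000| = √0.625000 = 0.791
ρ < 1, so Jacobi converges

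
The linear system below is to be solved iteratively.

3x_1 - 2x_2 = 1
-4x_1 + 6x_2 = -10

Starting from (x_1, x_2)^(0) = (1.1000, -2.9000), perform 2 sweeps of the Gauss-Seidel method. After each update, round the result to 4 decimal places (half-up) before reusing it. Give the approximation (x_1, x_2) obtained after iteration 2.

Iteration 1:
  x_1 = (1 - (-2)·-2.9000) / (3) = -1.6000
  x_2 = (-10 - (-4)·-1.6000) / (6) = -2.7333
Iteration 2:
  x_1 = (1 - (-2)·-2.7333) / (3) = -1.4889
  x_2 = (-10 - (-4)·-1.4889) / (6) = -2.6593

(-1.4889, -2.6593)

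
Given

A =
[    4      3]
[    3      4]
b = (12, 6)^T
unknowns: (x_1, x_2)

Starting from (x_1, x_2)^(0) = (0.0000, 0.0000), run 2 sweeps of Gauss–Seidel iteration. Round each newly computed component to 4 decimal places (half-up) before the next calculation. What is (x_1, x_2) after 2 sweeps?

Iteration 1:
  x_1 = (12 - (3)·0.0000) / (4) = 3.0000
  x_2 = (6 - (3)·3.0000) / (4) = -0.7500
Iteration 2:
  x_1 = (12 - (3)·-0.7500) / (4) = 3.5625
  x_2 = (6 - (3)·3.5625) / (4) = -1.1719

(3.5625, -1.1719)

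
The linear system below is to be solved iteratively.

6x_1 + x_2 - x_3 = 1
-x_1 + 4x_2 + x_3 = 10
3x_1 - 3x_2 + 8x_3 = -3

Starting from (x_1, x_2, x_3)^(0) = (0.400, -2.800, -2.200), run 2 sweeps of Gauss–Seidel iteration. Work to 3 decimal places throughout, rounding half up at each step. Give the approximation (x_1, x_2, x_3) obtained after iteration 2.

(-0.237, 2.267, 0.564)

Iteration 1:
  x_1 = (1 - (1)·-2.800 - (-1)·-2.200) / (6) = 0.267
  x_2 = (10 - (-1)·0.267 - (1)·-2.200) / (4) = 3.117
  x_3 = (-3 - (3)·0.267 - (-3)·3.117) / (8) = 0.694
Iteration 2:
  x_1 = (1 - (1)·3.117 - (-1)·0.694) / (6) = -0.237
  x_2 = (10 - (-1)·-0.237 - (1)·0.694) / (4) = 2.267
  x_3 = (-3 - (3)·-0.237 - (-3)·2.267) / (8) = 0.564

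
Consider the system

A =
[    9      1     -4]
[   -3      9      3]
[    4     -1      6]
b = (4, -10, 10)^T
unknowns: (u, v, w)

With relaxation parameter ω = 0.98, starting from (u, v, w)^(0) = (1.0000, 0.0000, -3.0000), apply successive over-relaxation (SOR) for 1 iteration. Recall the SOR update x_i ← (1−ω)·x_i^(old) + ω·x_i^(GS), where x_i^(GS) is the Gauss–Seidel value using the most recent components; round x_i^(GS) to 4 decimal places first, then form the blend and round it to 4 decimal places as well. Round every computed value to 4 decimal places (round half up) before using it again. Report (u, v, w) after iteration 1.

(-0.8511, -0.3869, 2.0662)

Iteration 1:
  u: GS value = (4 - (1)·0.0000 - (-4)·-3.0000) / (9) = -0.8889;  u ← (1−ω)·1.0000 + ω·-0.8889 = -0.8511
  v: GS value = (-10 - (-3)·-0.8511 - (3)·-3.0000) / (9) = -0.3948;  v ← (1−ω)·0.0000 + ω·-0.3948 = -0.3869
  w: GS value = (10 - (4)·-0.8511 - (-1)·-0.3869) / (6) = 2.1696;  w ← (1−ω)·-3.0000 + ω·2.1696 = 2.0662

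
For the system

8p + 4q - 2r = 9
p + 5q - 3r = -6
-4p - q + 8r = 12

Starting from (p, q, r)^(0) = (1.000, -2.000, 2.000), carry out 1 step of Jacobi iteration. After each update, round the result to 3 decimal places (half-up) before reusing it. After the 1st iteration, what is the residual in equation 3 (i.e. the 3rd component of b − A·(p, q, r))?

8.300

Iteration 1:
  p = (9 - (4)·-2.000 - (-2)·2.000) / (8) = 2.625
  q = (-6 - (1)·1.000 - (-3)·2.000) / (5) = -0.200
  r = (12 - (-4)·1.000 - (-1)·-2.000) / (8) = 1.750
Residual b − A·x = (-7.700, -2.375, 8.300)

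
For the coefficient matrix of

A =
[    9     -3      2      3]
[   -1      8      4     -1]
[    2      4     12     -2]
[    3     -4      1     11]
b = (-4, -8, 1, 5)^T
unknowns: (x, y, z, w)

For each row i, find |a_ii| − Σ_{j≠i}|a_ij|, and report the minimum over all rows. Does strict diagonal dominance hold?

1

row 1: |9| − (3+2+3) = 1
row 2: |8| − (1+4+1) = 2
row 3: |12| − (2+4+2) = 4
row 4: |11| − (3+4+1) = 3
minimum over rows = 1 → strictly diagonally dominant (convergence guaranteed)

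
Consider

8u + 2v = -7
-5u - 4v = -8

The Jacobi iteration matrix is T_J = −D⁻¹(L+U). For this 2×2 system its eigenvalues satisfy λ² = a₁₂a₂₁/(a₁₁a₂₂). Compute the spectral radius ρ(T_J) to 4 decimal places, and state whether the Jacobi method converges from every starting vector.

0.5590

a₁₂a₂₁/(a₁₁a₂₂) = (2)·(-5) / ((8)·(-4)) = 0.312500
ρ = √|0.312500| = √0.312500 = 0.5590
ρ < 1, so Jacobi converges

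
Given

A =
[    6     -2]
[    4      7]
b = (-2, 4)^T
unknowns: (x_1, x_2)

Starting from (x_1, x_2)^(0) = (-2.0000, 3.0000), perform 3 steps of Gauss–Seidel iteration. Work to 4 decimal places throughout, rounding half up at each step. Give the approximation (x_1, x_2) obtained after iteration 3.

(-0.0915, 0.6237)

Iteration 1:
  x_1 = (-2 - (-2)·3.0000) / (6) = 0.6667
  x_2 = (4 - (4)·0.6667) / (7) = 0.1905
Iteration 2:
  x_1 = (-2 - (-2)·0.1905) / (6) = -0.2698
  x_2 = (4 - (4)·-0.2698) / (7) = 0.7256
Iteration 3:
  x_1 = (-2 - (-2)·0.7256) / (6) = -0.0915
  x_2 = (4 - (4)·-0.0915) / (7) = 0.6237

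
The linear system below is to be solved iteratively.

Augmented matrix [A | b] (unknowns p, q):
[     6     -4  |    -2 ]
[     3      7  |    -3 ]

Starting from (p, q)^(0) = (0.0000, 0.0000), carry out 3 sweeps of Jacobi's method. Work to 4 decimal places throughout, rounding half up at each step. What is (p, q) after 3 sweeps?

(-0.5238, -0.1632)

Iteration 1:
  p = (-2 - (-4)·0.0000) / (6) = -0.3333
  q = (-3 - (3)·0.0000) / (7) = -0.4286
Iteration 2:
  p = (-2 - (-4)·-0.4286) / (6) = -0.6191
  q = (-3 - (3)·-0.3333) / (7) = -0.2857
Iteration 3:
  p = (-2 - (-4)·-0.2857) / (6) = -0.5238
  q = (-3 - (3)·-0.6191) / (7) = -0.1632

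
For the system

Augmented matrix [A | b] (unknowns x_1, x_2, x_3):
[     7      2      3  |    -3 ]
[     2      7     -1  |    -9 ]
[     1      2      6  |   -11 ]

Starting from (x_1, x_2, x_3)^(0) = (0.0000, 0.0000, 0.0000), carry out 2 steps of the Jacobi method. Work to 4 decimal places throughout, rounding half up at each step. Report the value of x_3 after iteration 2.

Iteration 1:
  x_1 = (-3 - (2)·0.0000 - (3)·0.0000) / (7) = -0.4286
  x_2 = (-9 - (2)·0.0000 - (-1)·0.0000) / (7) = -1.2857
  x_3 = (-11 - (1)·0.0000 - (2)·0.0000) / (6) = -1.8333
Iteration 2:
  x_1 = (-3 - (2)·-1.2857 - (3)·-1.8333) / (7) = 0.7245
  x_2 = (-9 - (2)·-0.4286 - (-1)·-1.8333) / (7) = -1.4252
  x_3 = (-11 - (1)·-0.4286 - (2)·-1.2857) / (6) = -1.3333

-1.3333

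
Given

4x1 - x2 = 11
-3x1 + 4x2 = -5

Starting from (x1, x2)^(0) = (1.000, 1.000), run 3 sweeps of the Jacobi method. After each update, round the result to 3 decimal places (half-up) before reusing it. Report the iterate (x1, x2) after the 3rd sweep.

Iteration 1:
  x1 = (11 - (-1)·1.000) / (4) = 3.000
  x2 = (-5 - (-3)·1.000) / (4) = -0.500
Iteration 2:
  x1 = (11 - (-1)·-0.500) / (4) = 2.625
  x2 = (-5 - (-3)·3.000) / (4) = 1.000
Iteration 3:
  x1 = (11 - (-1)·1.000) / (4) = 3.000
  x2 = (-5 - (-3)·2.625) / (4) = 0.719

(3.000, 0.719)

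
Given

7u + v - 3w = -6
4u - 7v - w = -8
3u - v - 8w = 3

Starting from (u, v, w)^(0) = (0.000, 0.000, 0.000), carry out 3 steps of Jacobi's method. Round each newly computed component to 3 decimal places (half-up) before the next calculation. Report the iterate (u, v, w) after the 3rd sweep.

(-1.318, 0.588, -0.906)

Iteration 1:
  u = (-6 - (1)·0.000 - (-3)·0.000) / (7) = -0.857
  v = (-8 - (4)·0.000 - (-1)·0.000) / (-7) = 1.143
  w = (3 - (3)·0.000 - (-1)·0.000) / (-8) = -0.375
Iteration 2:
  u = (-6 - (1)·1.143 - (-3)·-0.375) / (7) = -1.181
  v = (-8 - (4)·-0.857 - (-1)·-0.375) / (-7) = 0.707
  w = (3 - (3)·-0.857 - (-1)·1.143) / (-8) = -0.839
Iteration 3:
  u = (-6 - (1)·0.707 - (-3)·-0.839) / (7) = -1.318
  v = (-8 - (4)·-1.181 - (-1)·-0.839) / (-7) = 0.588
  w = (3 - (3)·-1.181 - (-1)·0.707) / (-8) = -0.906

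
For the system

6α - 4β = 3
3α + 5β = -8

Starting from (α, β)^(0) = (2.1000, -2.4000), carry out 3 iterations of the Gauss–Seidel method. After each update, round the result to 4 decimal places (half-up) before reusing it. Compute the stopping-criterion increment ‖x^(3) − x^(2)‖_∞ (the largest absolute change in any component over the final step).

0.3893

Iteration 1:
  α = (3 - (-4)·-2.4000) / (6) = -1.1000
  β = (-8 - (3)·-1.1000) / (5) = -0.9400
Iteration 2:
  α = (3 - (-4)·-0.9400) / (6) = -0.1267
  β = (-8 - (3)·-0.1267) / (5) = -1.5240
Iteration 3:
  α = (3 - (-4)·-1.5240) / (6) = -0.5160
  β = (-8 - (3)·-0.5160) / (5) = -1.2904
Change: (-0.3893, 0.2336) → max |·| = 0.3893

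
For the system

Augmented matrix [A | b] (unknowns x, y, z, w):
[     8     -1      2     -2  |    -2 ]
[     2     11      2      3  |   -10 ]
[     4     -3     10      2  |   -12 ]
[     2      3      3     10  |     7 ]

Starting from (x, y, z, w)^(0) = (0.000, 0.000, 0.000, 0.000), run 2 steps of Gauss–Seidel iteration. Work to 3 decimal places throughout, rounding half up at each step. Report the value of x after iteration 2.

0.336

Iteration 1:
  x = (-2 - (-1)·0.000 - (2)·0.000 - (-2)·0.000) / (8) = -0.250
  y = (-10 - (2)·-0.250 - (2)·0.000 - (3)·0.000) / (11) = -0.864
  z = (-12 - (4)·-0.250 - (-3)·-0.864 - (2)·0.000) / (10) = -1.359
  w = (7 - (2)·-0.250 - (3)·-0.864 - (3)·-1.359) / (10) = 1.417
Iteration 2:
  x = (-2 - (-1)·-0.864 - (2)·-1.359 - (-2)·1.417) / (8) = 0.336
  y = (-10 - (2)·0.336 - (2)·-1.359 - (3)·1.417) / (11) = -1.110
  z = (-12 - (4)·0.336 - (-3)·-1.110 - (2)·1.417) / (10) = -1.951
  w = (7 - (2)·0.336 - (3)·-1.110 - (3)·-1.951) / (10) = 1.551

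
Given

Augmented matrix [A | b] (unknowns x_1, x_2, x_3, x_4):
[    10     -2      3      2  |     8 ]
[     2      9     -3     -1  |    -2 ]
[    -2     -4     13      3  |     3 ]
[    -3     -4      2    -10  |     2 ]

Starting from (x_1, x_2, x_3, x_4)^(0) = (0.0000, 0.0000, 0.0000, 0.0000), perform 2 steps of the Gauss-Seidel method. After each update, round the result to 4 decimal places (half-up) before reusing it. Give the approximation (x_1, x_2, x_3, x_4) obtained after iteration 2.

(0.6975, -0.3263, 0.2916, -0.2204)

Iteration 1:
  x_1 = (8 - (-2)·0.0000 - (3)·0.0000 - (2)·0.0000) / (10) = 0.8000
  x_2 = (-2 - (2)·0.8000 - (-3)·0.0000 - (-1)·0.0000) / (9) = -0.4000
  x_3 = (3 - (-2)·0.8000 - (-4)·-0.4000 - (3)·0.0000) / (13) = 0.2308
  x_4 = (2 - (-3)·0.8000 - (-4)·-0.4000 - (2)·0.2308) / (-10) = -0.2338
Iteration 2:
  x_1 = (8 - (-2)·-0.4000 - (3)·0.2308 - (2)·-0.2338) / (10) = 0.6975
  x_2 = (-2 - (2)·0.6975 - (-3)·0.2308 - (-1)·-0.2338) / (9) = -0.3263
  x_3 = (3 - (-2)·0.6975 - (-4)·-0.3263 - (3)·-0.2338) / (13) = 0.2916
  x_4 = (2 - (-3)·0.6975 - (-4)·-0.3263 - (2)·0.2916) / (-10) = -0.2204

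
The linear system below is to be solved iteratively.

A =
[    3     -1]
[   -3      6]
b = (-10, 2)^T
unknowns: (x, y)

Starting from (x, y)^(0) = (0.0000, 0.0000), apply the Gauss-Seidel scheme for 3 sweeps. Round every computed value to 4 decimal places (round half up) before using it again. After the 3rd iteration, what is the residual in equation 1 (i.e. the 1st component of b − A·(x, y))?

Iteration 1:
  x = (-10 - (-1)·0.0000) / (3) = -3.3333
  y = (2 - (-3)·-3.3333) / (6) = -1.3333
Iteration 2:
  x = (-10 - (-1)·-1.3333) / (3) = -3.7778
  y = (2 - (-3)·-3.7778) / (6) = -1.5556
Iteration 3:
  x = (-10 - (-1)·-1.5556) / (3) = -3.8519
  y = (2 - (-3)·-3.8519) / (6) = -1.5926
Residual b − A·x = (-0.0369, -0.0001)

-0.0369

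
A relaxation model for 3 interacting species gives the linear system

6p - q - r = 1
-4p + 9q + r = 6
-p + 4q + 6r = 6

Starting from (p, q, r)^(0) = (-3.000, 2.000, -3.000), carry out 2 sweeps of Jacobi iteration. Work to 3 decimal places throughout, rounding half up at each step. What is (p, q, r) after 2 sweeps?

Iteration 1:
  p = (1 - (-1)·2.000 - (-1)·-3.000) / (6) = 0.000
  q = (6 - (-4)·-3.000 - (1)·-3.000) / (9) = -0.333
  r = (6 - (-1)·-3.000 - (4)·2.000) / (6) = -0.833
Iteration 2:
  p = (1 - (-1)·-0.333 - (-1)·-0.833) / (6) = -0.028
  q = (6 - (-4)·0.000 - (1)·-0.833) / (9) = 0.759
  r = (6 - (-1)·0.000 - (4)·-0.333) / (6) = 1.222

(-0.028, 0.759, 1.222)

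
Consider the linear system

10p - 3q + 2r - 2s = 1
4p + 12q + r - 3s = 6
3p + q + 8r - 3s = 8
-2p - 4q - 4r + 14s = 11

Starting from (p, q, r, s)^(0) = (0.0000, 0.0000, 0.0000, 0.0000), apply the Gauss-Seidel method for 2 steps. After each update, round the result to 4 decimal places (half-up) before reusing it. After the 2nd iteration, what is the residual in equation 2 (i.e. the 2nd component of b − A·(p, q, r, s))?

0.1686

Iteration 1:
  p = (1 - (-3)·0.0000 - (2)·0.0000 - (-2)·0.0000) / (10) = 0.1000
  q = (6 - (4)·0.1000 - (1)·0.0000 - (-3)·0.0000) / (12) = 0.4667
  r = (8 - (3)·0.1000 - (1)·0.4667 - (-3)·0.0000) / (8) = 0.9042
  s = (11 - (-2)·0.1000 - (-4)·0.4667 - (-4)·0.9042) / (14) = 1.1917
Iteration 2:
  p = (1 - (-3)·0.4667 - (2)·0.9042 - (-2)·1.1917) / (10) = 0.2975
  q = (6 - (4)·0.2975 - (1)·0.9042 - (-3)·1.1917) / (12) = 0.6234
  r = (8 - (3)·0.2975 - (1)·0.6234 - (-3)·1.1917) / (8) = 1.2574
  s = (11 - (-2)·0.2975 - (-4)·0.6234 - (-4)·1.2574) / (14) = 1.3656
Residual b − A·x = (0.1116, 0.1686, 0.5217, -0.0002)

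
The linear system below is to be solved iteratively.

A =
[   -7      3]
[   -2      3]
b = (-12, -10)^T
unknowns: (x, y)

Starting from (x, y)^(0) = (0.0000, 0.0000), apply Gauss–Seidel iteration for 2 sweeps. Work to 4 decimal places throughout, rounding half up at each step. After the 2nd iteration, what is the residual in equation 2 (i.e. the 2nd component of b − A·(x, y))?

Iteration 1:
  x = (-12 - (3)·0.0000) / (-7) = 1.7143
  y = (-10 - (-2)·1.7143) / (3) = -2.1905
Iteration 2:
  x = (-12 - (3)·-2.1905) / (-7) = 0.7755
  y = (-10 - (-2)·0.7755) / (3) = -2.8163
Residual b − A·x = (1.8774, -0.0001)

-0.0001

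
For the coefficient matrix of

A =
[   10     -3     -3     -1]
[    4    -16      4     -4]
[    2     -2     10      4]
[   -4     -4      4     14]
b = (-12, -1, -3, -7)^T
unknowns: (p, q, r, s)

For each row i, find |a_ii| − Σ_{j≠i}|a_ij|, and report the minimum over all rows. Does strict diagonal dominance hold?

2

row 1: |10| − (3+3+1) = 3
row 2: |-16| − (4+4+4) = 4
row 3: |10| − (2+2+4) = 2
row 4: |14| − (4+4+4) = 2
minimum over rows = 2 → strictly diagonally dominant (convergence guaranteed)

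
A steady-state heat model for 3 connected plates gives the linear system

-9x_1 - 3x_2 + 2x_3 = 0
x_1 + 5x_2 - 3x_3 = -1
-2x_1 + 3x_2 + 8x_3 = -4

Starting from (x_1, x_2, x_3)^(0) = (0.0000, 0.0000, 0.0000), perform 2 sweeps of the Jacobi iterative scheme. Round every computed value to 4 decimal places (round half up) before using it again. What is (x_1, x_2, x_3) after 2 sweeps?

Iteration 1:
  x_1 = (0 - (-3)·0.0000 - (2)·0.0000) / (-9) = 0.0000
  x_2 = (-1 - (1)·0.0000 - (-3)·0.0000) / (5) = -0.2000
  x_3 = (-4 - (-2)·0.0000 - (3)·0.0000) / (8) = -0.5000
Iteration 2:
  x_1 = (0 - (-3)·-0.2000 - (2)·-0.5000) / (-9) = -0.0444
  x_2 = (-1 - (1)·0.0000 - (-3)·-0.5000) / (5) = -0.5000
  x_3 = (-4 - (-2)·0.0000 - (3)·-0.2000) / (8) = -0.4250

(-0.0444, -0.5000, -0.4250)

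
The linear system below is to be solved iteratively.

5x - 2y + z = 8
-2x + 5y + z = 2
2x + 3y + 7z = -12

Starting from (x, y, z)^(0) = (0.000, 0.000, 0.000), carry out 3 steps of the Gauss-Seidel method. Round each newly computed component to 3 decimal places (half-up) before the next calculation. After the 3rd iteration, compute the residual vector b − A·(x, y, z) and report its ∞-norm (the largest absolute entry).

0.933

Iteration 1:
  x = (8 - (-2)·0.000 - (1)·0.000) / (5) = 1.600
  y = (2 - (-2)·1.600 - (1)·0.000) / (5) = 1.040
  z = (-12 - (2)·1.600 - (3)·1.040) / (7) = -2.617
Iteration 2:
  x = (8 - (-2)·1.040 - (1)·-2.617) / (5) = 2.539
  y = (2 - (-2)·2.539 - (1)·-2.617) / (5) = 1.939
  z = (-12 - (2)·2.539 - (3)·1.939) / (7) = -3.271
Iteration 3:
  x = (8 - (-2)·1.939 - (1)·-3.271) / (5) = 3.030
  y = (2 - (-2)·3.030 - (1)·-3.271) / (5) = 2.266
  z = (-12 - (2)·3.030 - (3)·2.266) / (7) = -3.551
Residual b − A·x = (0.933, 0.281, -0.001); ∞-norm = 0.933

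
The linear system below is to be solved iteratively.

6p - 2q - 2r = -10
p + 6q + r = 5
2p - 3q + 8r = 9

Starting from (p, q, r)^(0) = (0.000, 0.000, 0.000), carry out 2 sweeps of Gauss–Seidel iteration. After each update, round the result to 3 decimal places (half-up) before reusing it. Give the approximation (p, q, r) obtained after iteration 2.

Iteration 1:
  p = (-10 - (-2)·0.000 - (-2)·0.000) / (6) = -1.667
  q = (5 - (1)·-1.667 - (1)·0.000) / (6) = 1.111
  r = (9 - (2)·-1.667 - (-3)·1.111) / (8) = 1.958
Iteration 2:
  p = (-10 - (-2)·1.111 - (-2)·1.958) / (6) = -0.644
  q = (5 - (1)·-0.644 - (1)·1.958) / (6) = 0.614
  r = (9 - (2)·-0.644 - (-3)·0.614) / (8) = 1.516

(-0.644, 0.614, 1.516)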